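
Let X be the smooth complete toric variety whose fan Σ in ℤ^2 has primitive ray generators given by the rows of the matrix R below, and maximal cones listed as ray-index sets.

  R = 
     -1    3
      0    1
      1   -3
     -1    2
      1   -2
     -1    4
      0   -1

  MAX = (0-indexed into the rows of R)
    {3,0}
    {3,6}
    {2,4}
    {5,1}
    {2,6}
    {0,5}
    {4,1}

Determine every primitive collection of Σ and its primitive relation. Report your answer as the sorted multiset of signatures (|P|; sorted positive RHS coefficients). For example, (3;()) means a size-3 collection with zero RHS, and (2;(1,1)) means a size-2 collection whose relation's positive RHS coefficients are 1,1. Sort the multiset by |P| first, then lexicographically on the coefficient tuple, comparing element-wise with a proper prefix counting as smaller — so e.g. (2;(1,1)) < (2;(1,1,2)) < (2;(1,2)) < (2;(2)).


|primitive collections| = 14. Relations:

  {0,2}:  v_{0} + v_{2} = 0  ⟹  sig = (2;())
  {1,6}:  v_{1} + v_{6} = 0  ⟹  sig = (2;())
  {3,4}:  v_{3} + v_{4} = 0  ⟹  sig = (2;())
  {0,1}:  v_{0} + v_{1} = v_{5}  ⟹  sig = (2;(1))
  {0,4}:  v_{0} + v_{4} = v_{1}  ⟹  sig = (2;(1))
  {0,6}:  v_{0} + v_{6} = v_{3}  ⟹  sig = (2;(1))
  {1,2}:  v_{1} + v_{2} = v_{4}  ⟹  sig = (2;(1))
  {1,3}:  v_{1} + v_{3} = v_{0}  ⟹  sig = (2;(1))
  {2,3}:  v_{2} + v_{3} = v_{6}  ⟹  sig = (2;(1))
  {2,5}:  v_{2} + v_{5} = v_{1}  ⟹  sig = (2;(1))
  {4,6}:  v_{4} + v_{6} = v_{2}  ⟹  sig = (2;(1))
  {5,6}:  v_{5} + v_{6} = v_{0}  ⟹  sig = (2;(1))
  {3,5}:  v_{3} + v_{5} = 2·v_{0}  ⟹  sig = (2;(2))
  {4,5}:  v_{4} + v_{5} = 2·v_{1}  ⟹  sig = (2;(2))

Hence PRS(X_Σ) =
    (2;())
    (2;())
    (2;())
    (2;(1))
    (2;(1))
    (2;(1))
    (2;(1))
    (2;(1))
    (2;(1))
    (2;(1))
    (2;(1))
    (2;(1))
    (2;(2))
    (2;(2))


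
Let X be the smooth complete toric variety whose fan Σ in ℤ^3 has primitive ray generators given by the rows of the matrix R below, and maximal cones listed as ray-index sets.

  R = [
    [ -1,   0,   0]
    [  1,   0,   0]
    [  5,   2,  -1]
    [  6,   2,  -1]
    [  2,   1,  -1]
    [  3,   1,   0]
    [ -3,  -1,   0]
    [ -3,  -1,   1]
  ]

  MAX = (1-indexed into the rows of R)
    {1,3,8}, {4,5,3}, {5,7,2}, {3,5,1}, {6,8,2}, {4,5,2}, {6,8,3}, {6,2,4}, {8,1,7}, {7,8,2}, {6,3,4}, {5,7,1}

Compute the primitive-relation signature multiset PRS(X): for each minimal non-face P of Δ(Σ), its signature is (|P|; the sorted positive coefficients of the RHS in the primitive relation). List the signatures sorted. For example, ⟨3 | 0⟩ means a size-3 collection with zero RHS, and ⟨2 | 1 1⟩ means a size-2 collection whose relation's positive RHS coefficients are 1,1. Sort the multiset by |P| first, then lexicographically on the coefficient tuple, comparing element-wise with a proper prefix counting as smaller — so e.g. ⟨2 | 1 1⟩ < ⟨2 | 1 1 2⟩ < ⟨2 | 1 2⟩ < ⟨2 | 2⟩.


The 10 primitive collections of Σ (r=8, n=3):

  P={1,2}:  v_{1} + v_{2} = 0  ⟹  sig = ⟨2 | 0⟩
  P={6,7}:  v_{6} + v_{7} = 0  ⟹  sig = ⟨2 | 0⟩
  P={1,4}:  v_{1} + v_{4} = v_{3}  ⟹  sig = ⟨2 | 1⟩
  P={2,3}:  v_{2} + v_{3} = v_{4}  ⟹  sig = ⟨2 | 1⟩
  P={3,7}:  v_{3} + v_{7} = v_{5}  ⟹  sig = ⟨2 | 1⟩
  P={4,8}:  v_{4} + v_{8} = v_{6}  ⟹  sig = ⟨2 | 1⟩
  P={5,6}:  v_{5} + v_{6} = v_{3}  ⟹  sig = ⟨2 | 1⟩
  P={5,8}:  v_{5} + v_{8} = v_{1}  ⟹  sig = ⟨2 | 1⟩
  P={1,6}:  v_{1} + v_{6} = v_{3} + v_{8}  ⟹  sig = ⟨2 | 1 1⟩
  P={4,7}:  v_{4} + v_{7} = v_{2} + v_{5}  ⟹  sig = ⟨2 | 1 1⟩

Hence PRS(X_Σ) =
{ ⟨2 | 0⟩ ×2,  ⟨2 | 1⟩ ×6,  ⟨2 | 1 1⟩ ×2 }


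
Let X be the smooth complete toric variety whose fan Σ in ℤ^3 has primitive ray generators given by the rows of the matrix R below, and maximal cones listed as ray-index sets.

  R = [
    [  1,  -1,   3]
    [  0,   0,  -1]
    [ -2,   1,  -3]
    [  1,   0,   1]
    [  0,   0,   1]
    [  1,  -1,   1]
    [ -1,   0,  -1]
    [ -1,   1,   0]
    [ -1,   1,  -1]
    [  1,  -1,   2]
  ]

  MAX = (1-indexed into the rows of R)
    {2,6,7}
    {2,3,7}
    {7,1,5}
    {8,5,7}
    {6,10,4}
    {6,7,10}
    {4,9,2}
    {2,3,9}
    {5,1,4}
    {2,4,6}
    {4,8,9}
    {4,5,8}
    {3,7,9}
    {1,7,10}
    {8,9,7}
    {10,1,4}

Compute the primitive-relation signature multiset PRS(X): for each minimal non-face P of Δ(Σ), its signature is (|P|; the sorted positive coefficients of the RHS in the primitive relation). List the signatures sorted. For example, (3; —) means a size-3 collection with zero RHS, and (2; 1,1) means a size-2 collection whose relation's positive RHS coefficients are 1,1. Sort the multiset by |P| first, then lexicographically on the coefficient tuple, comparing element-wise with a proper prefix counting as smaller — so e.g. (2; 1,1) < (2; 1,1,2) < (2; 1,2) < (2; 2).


Δ(Σ) — 10 vertices, 22 min non-faces:

  • {2,5}:  v_{2} + v_{5} = 0 — sig = (2; —)
  • {4,7}:  v_{4} + v_{7} = 0 — sig = (2; —)
  • {6,9}:  v_{6} + v_{9} = 0 — sig = (2; —)
  • {1,2}:  v_{1} + v_{2} = v_{10} — sig = (2; 1)
  • {2,8}:  v_{2} + v_{8} = v_{9} — sig = (2; 1)
  • {2,10}:  v_{2} + v_{10} = v_{6} — sig = (2; 1)
  • {3,10}:  v_{3} + v_{10} = v_{7} — sig = (2; 1)
  • {5,6}:  v_{5} + v_{6} = v_{10} — sig = (2; 1)
  • {5,9}:  v_{5} + v_{9} = v_{8} — sig = (2; 1)
  • {5,10}:  v_{5} + v_{10} = v_{1} — sig = (2; 1)
  • {6,8}:  v_{6} + v_{8} = v_{5} — sig = (2; 1)
  • {9,10}:  v_{9} + v_{10} = v_{5} — sig = (2; 1)
  • {1,3}:  v_{1} + v_{3} = v_{5} + v_{7} — sig = (2; 1,1)
  • {3,4}:  v_{3} + v_{4} = v_{2} + v_{9} — sig = (2; 1,1)
  • {3,5}:  v_{3} + v_{5} = v_{7} + v_{9} — sig = (2; 1,1)
  • {3,6}:  v_{3} + v_{6} = v_{2} + v_{7} — sig = (2; 1,1)
  • {3,8}:  v_{3} + v_{8} = v_{7} + 2·v_{9} — sig = (2; 1,2)
  • {1,6}:  v_{1} + v_{6} = 2·v_{10} — sig = (2; 2)
  • {1,9}:  v_{1} + v_{9} = 2·v_{5} — sig = (2; 2)
  • {8,10}:  v_{8} + v_{10} = 2·v_{5} — sig = (2; 2)
  • {1,8}:  v_{1} + v_{8} = 3·v_{5} — sig = (2; 3)
  • {2,7,9}:  v_{2} + v_{7} + v_{9} = v_{3} — sig = (3; 1)

Sorted signature multiset PRS(X):
    (2; —)
    (2; —)
    (2; —)
    (2; 1)
    (2; 1)
    (2; 1)
    (2; 1)
    (2; 1)
    (2; 1)
    (2; 1)
    (2; 1)
    (2; 1)
    (2; 1,1)
    (2; 1,1)
    (2; 1,1)
    (2; 1,1)
    (2; 1,2)
    (2; 2)
    (2; 2)
    (2; 2)
    (2; 3)
    (3; 1)


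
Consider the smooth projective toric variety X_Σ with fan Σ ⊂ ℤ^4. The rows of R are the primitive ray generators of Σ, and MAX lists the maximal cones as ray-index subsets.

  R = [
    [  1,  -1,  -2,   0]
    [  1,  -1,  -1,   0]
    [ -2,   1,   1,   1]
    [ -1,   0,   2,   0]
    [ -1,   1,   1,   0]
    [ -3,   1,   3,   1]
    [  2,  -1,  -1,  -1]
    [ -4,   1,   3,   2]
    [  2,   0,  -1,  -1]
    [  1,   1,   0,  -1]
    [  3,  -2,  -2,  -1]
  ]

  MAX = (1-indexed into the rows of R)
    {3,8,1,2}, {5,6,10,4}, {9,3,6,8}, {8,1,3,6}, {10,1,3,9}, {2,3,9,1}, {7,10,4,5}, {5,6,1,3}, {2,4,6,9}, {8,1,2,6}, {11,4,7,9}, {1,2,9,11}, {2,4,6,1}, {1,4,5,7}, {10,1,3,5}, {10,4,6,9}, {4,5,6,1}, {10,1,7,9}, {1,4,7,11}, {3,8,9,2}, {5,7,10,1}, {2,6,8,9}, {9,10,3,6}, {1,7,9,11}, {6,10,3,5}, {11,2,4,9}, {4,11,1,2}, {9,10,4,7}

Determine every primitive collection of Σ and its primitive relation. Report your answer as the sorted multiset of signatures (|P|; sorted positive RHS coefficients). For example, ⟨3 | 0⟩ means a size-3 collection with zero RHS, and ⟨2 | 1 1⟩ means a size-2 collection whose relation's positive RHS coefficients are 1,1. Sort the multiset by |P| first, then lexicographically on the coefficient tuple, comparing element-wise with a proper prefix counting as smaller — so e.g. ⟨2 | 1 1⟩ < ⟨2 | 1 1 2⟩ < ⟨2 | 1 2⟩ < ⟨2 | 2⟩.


22 minimal non-faces of Δ(Σ) (on 11 rays):

  P = {2,5}:  v_{2} + v_{5} = 0  ⟹  sig = ⟨2 | 0⟩
  P = {3,7}:  v_{3} + v_{7} = 0  ⟹  sig = ⟨2 | 0⟩
  P = {2,7}:  v_{2} + v_{7} = v_{11}  ⟹  sig = ⟨2 | 1⟩
  P = {2,10}:  v_{2} + v_{10} = v_{9}  ⟹  sig = ⟨2 | 1⟩
  P = {3,4}:  v_{3} + v_{4} = v_{6}  ⟹  sig = ⟨2 | 1⟩
  P = {3,11}:  v_{3} + v_{11} = v_{2}  ⟹  sig = ⟨2 | 1⟩
  P = {5,9}:  v_{5} + v_{9} = v_{10}  ⟹  sig = ⟨2 | 1⟩
  P = {5,11}:  v_{5} + v_{11} = v_{7}  ⟹  sig = ⟨2 | 1⟩
  P = {6,7}:  v_{6} + v_{7} = v_{4}  ⟹  sig = ⟨2 | 1⟩
  P = {5,8}:  v_{5} + v_{8} = v_{3} + v_{6}  ⟹  sig = ⟨2 | 1 1⟩
  P = {6,11}:  v_{6} + v_{11} = v_{2} + v_{4}  ⟹  sig = ⟨2 | 1 1⟩
  P = {7,8}:  v_{7} + v_{8} = v_{2} + v_{6}  ⟹  sig = ⟨2 | 1 1⟩
  P = {10,11}:  v_{10} + v_{11} = v_{7} + v_{9}  ⟹  sig = ⟨2 | 1 1⟩
  P = {8,10}:  v_{8} + v_{10} = v_{3} + v_{6} + v_{9}  ⟹  sig = ⟨2 | 1 1 1⟩
  P = {4,8}:  v_{4} + v_{8} = v_{2} + 2·v_{6}  ⟹  sig = ⟨2 | 1 2⟩
  P = {8,11}:  v_{8} + v_{11} = 2·v_{2} + v_{6}  ⟹  sig = ⟨2 | 1 2⟩
  P = {1,6,9}:  v_{1} + v_{6} + v_{9} = 0  ⟹  sig = ⟨3 | 0⟩
  P = {1,4,9}:  v_{1} + v_{4} + v_{9} = v_{7}  ⟹  sig = ⟨3 | 1⟩
  P = {1,6,10}:  v_{1} + v_{6} + v_{10} = v_{5}  ⟹  sig = ⟨3 | 1⟩
  P = {2,3,6}:  v_{2} + v_{3} + v_{6} = v_{8}  ⟹  sig = ⟨3 | 1⟩
  P = {1,4,10}:  v_{1} + v_{4} + v_{10} = v_{5} + v_{7}  ⟹  sig = ⟨3 | 1 1⟩
  P = {1,8,9}:  v_{1} + v_{8} + v_{9} = v_{2} + v_{3}  ⟹  sig = ⟨3 | 1 1⟩

so the primitive-relation signature multiset is
{ ⟨2 | 0⟩ ×2,  ⟨2 | 1⟩ ×7,  ⟨2 | 1 1⟩ ×4,  ⟨2 | 1 1 1⟩,  ⟨2 | 1 2⟩ ×2,  ⟨3 | 0⟩,  ⟨3 | 1⟩ ×3,  ⟨3 | 1 1⟩ ×2 }


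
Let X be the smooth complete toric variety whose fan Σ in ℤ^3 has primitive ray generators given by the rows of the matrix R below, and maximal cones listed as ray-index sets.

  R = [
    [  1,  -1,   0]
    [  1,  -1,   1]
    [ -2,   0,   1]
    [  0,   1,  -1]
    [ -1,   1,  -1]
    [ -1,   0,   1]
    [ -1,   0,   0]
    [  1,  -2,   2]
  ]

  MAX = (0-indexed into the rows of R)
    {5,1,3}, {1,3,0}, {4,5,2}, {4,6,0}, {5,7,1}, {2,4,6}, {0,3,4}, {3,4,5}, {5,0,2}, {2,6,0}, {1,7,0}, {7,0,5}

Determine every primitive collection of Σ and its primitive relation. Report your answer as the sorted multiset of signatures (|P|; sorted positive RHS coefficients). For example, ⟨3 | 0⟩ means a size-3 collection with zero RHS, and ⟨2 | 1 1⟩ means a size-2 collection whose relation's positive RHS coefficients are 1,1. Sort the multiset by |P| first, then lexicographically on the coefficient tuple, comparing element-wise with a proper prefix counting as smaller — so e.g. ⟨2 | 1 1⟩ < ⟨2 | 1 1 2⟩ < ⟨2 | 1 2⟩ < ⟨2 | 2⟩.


|primitive collections| = 14. Relations:

  {1,4}:  v_{1} + v_{4} = 0  ⇒ sig = ⟨2 | 0⟩
  {3,6}:  v_{3} + v_{6} = v_{4}  ⇒ sig = ⟨2 | 1⟩
  {3,7}:  v_{3} + v_{7} = v_{1}  ⇒ sig = ⟨2 | 1⟩
  {5,6}:  v_{5} + v_{6} = v_{2}  ⇒ sig = ⟨2 | 1⟩
  {1,6}:  v_{1} + v_{6} = v_{0} + v_{5}  ⇒ sig = ⟨2 | 1 1⟩
  {2,3}:  v_{2} + v_{3} = v_{4} + v_{5}  ⇒ sig = ⟨2 | 1 1⟩
  {4,7}:  v_{4} + v_{7} = v_{0} + v_{5}  ⇒ sig = ⟨2 | 1 1⟩
  {1,2}:  v_{1} + v_{2} = v_{0} + 2·v_{5}  ⇒ sig = ⟨2 | 1 2⟩
  {6,7}:  v_{6} + v_{7} = 2·v_{0} + 2·v_{5}  ⇒ sig = ⟨2 | 2 2⟩
  {2,7}:  v_{2} + v_{7} = 2·v_{0} + 3·v_{5}  ⇒ sig = ⟨2 | 2 3⟩
  {0,3,5}:  v_{0} + v_{3} + v_{5} = 0  ⇒ sig = ⟨3 | 0⟩
  {0,1,5}:  v_{0} + v_{1} + v_{5} = v_{7}  ⇒ sig = ⟨3 | 1⟩
  {0,4,5}:  v_{0} + v_{4} + v_{5} = v_{6}  ⇒ sig = ⟨3 | 1⟩
  {0,2,4}:  v_{0} + v_{2} + v_{4} = 2·v_{6}  ⇒ sig = ⟨3 | 2⟩

Signatures (|P|; sorted positive RHS coefficients), sorted:
[⟨2 | 0⟩, ⟨2 | 1⟩, ⟨2 | 1⟩, ⟨2 | 1⟩, ⟨2 | 1 1⟩, ⟨2 | 1 1⟩, ⟨2 | 1 1⟩, ⟨2 | 1 2⟩, ⟨2 | 2 2⟩, ⟨2 | 2 3⟩, ⟨3 | 0⟩, ⟨3 | 1⟩, ⟨3 | 1⟩, ⟨3 | 2⟩]


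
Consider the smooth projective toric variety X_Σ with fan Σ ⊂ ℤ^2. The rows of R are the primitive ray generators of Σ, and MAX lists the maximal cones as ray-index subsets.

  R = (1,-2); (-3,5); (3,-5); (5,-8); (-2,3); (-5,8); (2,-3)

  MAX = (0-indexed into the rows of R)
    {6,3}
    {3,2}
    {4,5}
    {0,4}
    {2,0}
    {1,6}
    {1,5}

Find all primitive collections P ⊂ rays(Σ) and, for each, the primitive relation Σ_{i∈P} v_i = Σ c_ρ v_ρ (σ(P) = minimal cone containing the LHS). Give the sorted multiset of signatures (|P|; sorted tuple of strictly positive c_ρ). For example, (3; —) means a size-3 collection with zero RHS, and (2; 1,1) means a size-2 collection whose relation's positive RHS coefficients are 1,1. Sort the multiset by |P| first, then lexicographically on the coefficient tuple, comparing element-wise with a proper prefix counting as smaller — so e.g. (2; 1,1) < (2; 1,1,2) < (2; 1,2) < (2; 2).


Δ(Σ) — 7 vertices, 14 min non-faces:

  P={1,2}:  v_{1} + v_{2} = 0  so sig = (2; —)
  P={3,5}:  v_{3} + v_{5} = 0  so sig = (2; —)
  P={4,6}:  v_{4} + v_{6} = 0  so sig = (2; —)
  P={0,1}:  v_{0} + v_{1} = v_{4}  so sig = (2; 1)
  P={0,6}:  v_{0} + v_{6} = v_{2}  so sig = (2; 1)
  P={1,3}:  v_{1} + v_{3} = v_{6}  so sig = (2; 1)
  P={1,4}:  v_{1} + v_{4} = v_{5}  so sig = (2; 1)
  P={2,4}:  v_{2} + v_{4} = v_{0}  so sig = (2; 1)
  P={2,5}:  v_{2} + v_{5} = v_{4}  so sig = (2; 1)
  P={2,6}:  v_{2} + v_{6} = v_{3}  so sig = (2; 1)
  P={3,4}:  v_{3} + v_{4} = v_{2}  so sig = (2; 1)
  P={5,6}:  v_{5} + v_{6} = v_{1}  so sig = (2; 1)
  P={0,3}:  v_{0} + v_{3} = 2·v_{2}  so sig = (2; 2)
  P={0,5}:  v_{0} + v_{5} = 2·v_{4}  so sig = (2; 2)

Hence PRS(X_Σ) =
    |P|=2: 14 collections, coeffs (), (), (), (1), (1), (1), (1), (1), (1), (1), (1), (1), (2), (2)


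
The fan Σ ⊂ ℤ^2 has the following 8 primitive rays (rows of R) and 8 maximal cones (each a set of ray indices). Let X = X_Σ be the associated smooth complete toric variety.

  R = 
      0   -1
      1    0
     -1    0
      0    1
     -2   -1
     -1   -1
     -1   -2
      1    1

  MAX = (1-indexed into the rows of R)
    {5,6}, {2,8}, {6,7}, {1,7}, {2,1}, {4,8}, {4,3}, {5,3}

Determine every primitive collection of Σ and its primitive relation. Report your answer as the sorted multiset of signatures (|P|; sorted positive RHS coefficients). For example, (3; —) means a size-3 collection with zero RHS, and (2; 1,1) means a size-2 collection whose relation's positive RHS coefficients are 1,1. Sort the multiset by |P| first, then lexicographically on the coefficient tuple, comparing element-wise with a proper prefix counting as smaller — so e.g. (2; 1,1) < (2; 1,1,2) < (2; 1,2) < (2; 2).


20 minimal non-faces of Δ(Σ) (on 8 rays):

  P = {1,4}:  v_{1} + v_{4} = 0  ⟹  sig = (2; —)
  P = {2,3}:  v_{2} + v_{3} = 0  ⟹  sig = (2; —)
  P = {6,8}:  v_{6} + v_{8} = 0  ⟹  sig = (2; —)
  P = {1,3}:  v_{1} + v_{3} = v_{6}  ⟹  sig = (2; 1)
  P = {1,6}:  v_{1} + v_{6} = v_{7}  ⟹  sig = (2; 1)
  P = {1,8}:  v_{1} + v_{8} = v_{2}  ⟹  sig = (2; 1)
  P = {2,4}:  v_{2} + v_{4} = v_{8}  ⟹  sig = (2; 1)
  P = {2,5}:  v_{2} + v_{5} = v_{6}  ⟹  sig = (2; 1)
  P = {2,6}:  v_{2} + v_{6} = v_{1}  ⟹  sig = (2; 1)
  P = {3,6}:  v_{3} + v_{6} = v_{5}  ⟹  sig = (2; 1)
  P = {3,8}:  v_{3} + v_{8} = v_{4}  ⟹  sig = (2; 1)
  P = {4,6}:  v_{4} + v_{6} = v_{3}  ⟹  sig = (2; 1)
  P = {4,7}:  v_{4} + v_{7} = v_{6}  ⟹  sig = (2; 1)
  P = {5,8}:  v_{5} + v_{8} = v_{3}  ⟹  sig = (2; 1)
  P = {7,8}:  v_{7} + v_{8} = v_{1}  ⟹  sig = (2; 1)
  P = {1,5}:  v_{1} + v_{5} = 2·v_{6}  ⟹  sig = (2; 2)
  P = {2,7}:  v_{2} + v_{7} = 2·v_{1}  ⟹  sig = (2; 2)
  P = {3,7}:  v_{3} + v_{7} = 2·v_{6}  ⟹  sig = (2; 2)
  P = {4,5}:  v_{4} + v_{5} = 2·v_{3}  ⟹  sig = (2; 2)
  P = {5,7}:  v_{5} + v_{7} = 3·v_{6}  ⟹  sig = (2; 3)

Sorted signature multiset PRS(X):
{ (2; —) ×3,  (2; 1) ×12,  (2; 2) ×4,  (2; 3) }


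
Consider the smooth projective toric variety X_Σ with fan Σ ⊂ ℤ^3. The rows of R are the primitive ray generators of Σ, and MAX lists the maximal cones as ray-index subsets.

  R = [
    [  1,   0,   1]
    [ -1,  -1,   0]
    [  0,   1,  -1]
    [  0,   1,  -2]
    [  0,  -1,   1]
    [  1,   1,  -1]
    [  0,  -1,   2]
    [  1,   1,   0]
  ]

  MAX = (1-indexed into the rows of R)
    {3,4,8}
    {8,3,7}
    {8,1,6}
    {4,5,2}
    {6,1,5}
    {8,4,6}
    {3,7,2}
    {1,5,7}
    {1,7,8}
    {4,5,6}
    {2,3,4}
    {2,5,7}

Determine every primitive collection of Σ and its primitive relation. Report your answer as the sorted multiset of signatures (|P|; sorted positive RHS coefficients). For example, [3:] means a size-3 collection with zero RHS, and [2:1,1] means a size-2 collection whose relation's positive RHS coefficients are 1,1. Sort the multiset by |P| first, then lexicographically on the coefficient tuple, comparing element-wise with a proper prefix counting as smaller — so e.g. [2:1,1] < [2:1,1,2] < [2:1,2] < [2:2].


10 collections generate NE(X_Σ); each relation:

  P={2,8}:  v_{2} + v_{8} = 0  so sig = [2:]
  P={3,5}:  v_{3} + v_{5} = 0  so sig = [2:]
  P={4,7}:  v_{4} + v_{7} = 0  so sig = [2:]
  P={1,2}:  v_{1} + v_{2} = v_{5}  so sig = [2:1]
  P={1,3}:  v_{1} + v_{3} = v_{8}  so sig = [2:1]
  P={1,4}:  v_{1} + v_{4} = v_{6}  so sig = [2:1]
  P={5,8}:  v_{5} + v_{8} = v_{1}  so sig = [2:1]
  P={6,7}:  v_{6} + v_{7} = v_{1}  so sig = [2:1]
  P={2,6}:  v_{2} + v_{6} = v_{4} + v_{5}  so sig = [2:1,1]
  P={3,6}:  v_{3} + v_{6} = v_{4} + v_{8}  so sig = [2:1,1]

Hence PRS(X_Σ) =
[[2:], [2:], [2:], [2:1], [2:1], [2:1], [2:1], [2:1], [2:1,1], [2:1,1]]


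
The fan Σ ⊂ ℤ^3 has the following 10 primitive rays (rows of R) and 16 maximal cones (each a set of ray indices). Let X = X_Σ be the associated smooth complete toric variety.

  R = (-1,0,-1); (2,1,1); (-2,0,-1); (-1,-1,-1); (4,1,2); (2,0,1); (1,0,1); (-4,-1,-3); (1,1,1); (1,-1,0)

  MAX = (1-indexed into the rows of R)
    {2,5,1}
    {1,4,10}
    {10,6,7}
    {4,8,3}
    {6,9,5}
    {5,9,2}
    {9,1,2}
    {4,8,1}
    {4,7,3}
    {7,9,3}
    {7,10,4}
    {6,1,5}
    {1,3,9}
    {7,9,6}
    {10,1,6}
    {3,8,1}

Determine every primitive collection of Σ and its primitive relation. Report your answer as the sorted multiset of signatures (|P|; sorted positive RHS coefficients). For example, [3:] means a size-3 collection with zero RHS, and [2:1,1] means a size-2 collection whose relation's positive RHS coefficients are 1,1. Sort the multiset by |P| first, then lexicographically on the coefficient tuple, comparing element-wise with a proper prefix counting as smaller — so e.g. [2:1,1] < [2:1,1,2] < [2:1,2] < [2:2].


Σ has 24 primitive collections:

  {1,7}:  v_{1} + v_{7} = 0  →  sig = [2:]
  {3,6}:  v_{3} + v_{6} = 0  →  sig = [2:]
  {4,9}:  v_{4} + v_{9} = 0  →  sig = [2:]
  {2,6}:  v_{2} + v_{6} = v_{5}  →  sig = [2:1]
  {3,5}:  v_{3} + v_{5} = v_{2}  →  sig = [2:1]
  {3,10}:  v_{3} + v_{10} = v_{4}  →  sig = [2:1]
  {4,6}:  v_{4} + v_{6} = v_{10}  →  sig = [2:1]
  {9,10}:  v_{9} + v_{10} = v_{6}  →  sig = [2:1]
  {2,3}:  v_{2} + v_{3} = v_{1} + v_{9}  →  sig = [2:1,1]
  {2,4}:  v_{2} + v_{4} = v_{1} + v_{6}  →  sig = [2:1,1]
  {2,7}:  v_{2} + v_{7} = v_{6} + v_{9}  →  sig = [2:1,1]
  {6,8}:  v_{6} + v_{8} = v_{1} + v_{4}  →  sig = [2:1,1]
  {7,8}:  v_{7} + v_{8} = v_{3} + v_{4}  →  sig = [2:1,1]
  {8,9}:  v_{8} + v_{9} = v_{1} + v_{3}  →  sig = [2:1,1]
  {2,10}:  v_{2} + v_{10} = v_{1} + 2·v_{6}  →  sig = [2:1,2]
  {4,5}:  v_{4} + v_{5} = v_{1} + 2·v_{6}  →  sig = [2:1,2]
  {5,7}:  v_{5} + v_{7} = 2·v_{6} + v_{9}  →  sig = [2:1,2]
  {5,8}:  v_{5} + v_{8} = 2·v_{1} + v_{6}  →  sig = [2:1,2]
  {8,10}:  v_{8} + v_{10} = v_{1} + 2·v_{4}  →  sig = [2:1,2]
  {5,10}:  v_{5} + v_{10} = v_{1} + 3·v_{6}  →  sig = [2:1,3]
  {2,8}:  v_{2} + v_{8} = 2·v_{1}  →  sig = [2:2]
  {1,3,4}:  v_{1} + v_{3} + v_{4} = v_{8}  →  sig = [3:1]
  {1,6,9}:  v_{1} + v_{6} + v_{9} = v_{2}  →  sig = [3:1]
  {1,5,9}:  v_{1} + v_{5} + v_{9} = 2·v_{2}  →  sig = [3:2]

Sorted signature multiset PRS(X):
    [2:]
    [2:]
    [2:]
    [2:1]
    [2:1]
    [2:1]
    [2:1]
    [2:1]
    [2:1,1]
    [2:1,1]
    [2:1,1]
    [2:1,1]
    [2:1,1]
    [2:1,1]
    [2:1,2]
    [2:1,2]
    [2:1,2]
    [2:1,2]
    [2:1,2]
    [2:1,3]
    [2:2]
    [3:1]
    [3:1]
    [3:2]


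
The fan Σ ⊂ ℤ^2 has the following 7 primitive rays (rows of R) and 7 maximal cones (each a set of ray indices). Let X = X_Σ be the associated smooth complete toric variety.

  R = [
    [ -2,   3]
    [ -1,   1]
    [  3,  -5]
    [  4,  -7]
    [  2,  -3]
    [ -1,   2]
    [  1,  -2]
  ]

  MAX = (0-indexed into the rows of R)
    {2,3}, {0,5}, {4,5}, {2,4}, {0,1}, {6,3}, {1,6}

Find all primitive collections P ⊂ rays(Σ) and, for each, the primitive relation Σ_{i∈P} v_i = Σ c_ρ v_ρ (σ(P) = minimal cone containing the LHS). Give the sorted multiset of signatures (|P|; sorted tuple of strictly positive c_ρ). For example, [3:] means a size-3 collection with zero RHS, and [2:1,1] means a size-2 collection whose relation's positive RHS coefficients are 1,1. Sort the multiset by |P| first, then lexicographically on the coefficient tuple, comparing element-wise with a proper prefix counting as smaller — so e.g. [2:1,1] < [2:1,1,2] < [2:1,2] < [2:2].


14 minimal non-faces of Δ(Σ) (on 7 rays):

  P = {0,4}:  v_{0} + v_{4} = 0  ⇒ sig = [2:]
  P = {5,6}:  v_{5} + v_{6} = 0  ⇒ sig = [2:]
  P = {0,2}:  v_{0} + v_{2} = v_{6}  ⇒ sig = [2:1]
  P = {0,6}:  v_{0} + v_{6} = v_{1}  ⇒ sig = [2:1]
  P = {1,4}:  v_{1} + v_{4} = v_{6}  ⇒ sig = [2:1]
  P = {1,5}:  v_{1} + v_{5} = v_{0}  ⇒ sig = [2:1]
  P = {2,5}:  v_{2} + v_{5} = v_{4}  ⇒ sig = [2:1]
  P = {2,6}:  v_{2} + v_{6} = v_{3}  ⇒ sig = [2:1]
  P = {3,5}:  v_{3} + v_{5} = v_{2}  ⇒ sig = [2:1]
  P = {4,6}:  v_{4} + v_{6} = v_{2}  ⇒ sig = [2:1]
  P = {0,3}:  v_{0} + v_{3} = 2·v_{6}  ⇒ sig = [2:2]
  P = {1,2}:  v_{1} + v_{2} = 2·v_{6}  ⇒ sig = [2:2]
  P = {3,4}:  v_{3} + v_{4} = 2·v_{2}  ⇒ sig = [2:2]
  P = {1,3}:  v_{1} + v_{3} = 3·v_{6}  ⇒ sig = [2:3]

Signatures (|P|; sorted positive RHS coefficients), sorted:
    [2:]
    [2:]
    [2:1]
    [2:1]
    [2:1]
    [2:1]
    [2:1]
    [2:1]
    [2:1]
    [2:1]
    [2:2]
    [2:2]
    [2:2]
    [2:3]


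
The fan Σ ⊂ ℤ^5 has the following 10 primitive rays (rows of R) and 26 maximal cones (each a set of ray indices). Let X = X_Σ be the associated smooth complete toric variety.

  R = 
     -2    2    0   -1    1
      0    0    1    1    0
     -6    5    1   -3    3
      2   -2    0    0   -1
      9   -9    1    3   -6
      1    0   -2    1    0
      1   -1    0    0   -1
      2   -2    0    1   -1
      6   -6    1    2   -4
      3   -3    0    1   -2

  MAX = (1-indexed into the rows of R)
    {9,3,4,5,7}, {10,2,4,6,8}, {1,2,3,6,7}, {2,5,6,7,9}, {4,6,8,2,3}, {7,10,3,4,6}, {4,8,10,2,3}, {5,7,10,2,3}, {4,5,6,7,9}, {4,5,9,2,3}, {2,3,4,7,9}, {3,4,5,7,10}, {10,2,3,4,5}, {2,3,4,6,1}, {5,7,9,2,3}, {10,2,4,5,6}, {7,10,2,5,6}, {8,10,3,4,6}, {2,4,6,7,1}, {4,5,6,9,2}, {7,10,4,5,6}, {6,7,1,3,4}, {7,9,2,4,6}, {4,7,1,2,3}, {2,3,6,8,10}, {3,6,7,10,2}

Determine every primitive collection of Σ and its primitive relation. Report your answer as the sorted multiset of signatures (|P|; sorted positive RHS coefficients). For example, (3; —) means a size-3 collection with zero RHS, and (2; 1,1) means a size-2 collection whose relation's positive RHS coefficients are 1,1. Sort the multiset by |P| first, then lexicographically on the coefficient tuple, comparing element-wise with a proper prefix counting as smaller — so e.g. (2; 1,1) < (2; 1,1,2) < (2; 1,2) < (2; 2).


Primitive collections (14):

  {1,8}:  v_{1} + v_{8} = 0  so sig = (2; —)
  {1,10}:  v_{1} + v_{10} = v_{7}  so sig = (2; 1)
  {7,8}:  v_{7} + v_{8} = v_{10}  so sig = (2; 1)
  {9,10}:  v_{9} + v_{10} = v_{5}  so sig = (2; 1)
  {1,5}:  v_{1} + v_{5} = v_{7} + v_{9}  so sig = (2; 1,1)
  {1,9}:  v_{1} + v_{9} = v_{2} + v_{4} + 2·v_{7}  so sig = (2; 1,1,2)
  {8,9}:  v_{8} + v_{9} = v_{2} + v_{4} + 2·v_{10}  so sig = (2; 1,1,2)
  {5,8}:  v_{5} + v_{8} = v_{2} + v_{4} + 3·v_{10}  so sig = (2; 1,1,3)
  {3,6,9}:  v_{3} + v_{6} + v_{9} = v_{7}  so sig = (3; 1)
  {3,5,6}:  v_{3} + v_{5} + v_{6} = v_{7} + v_{10}  so sig = (3; 1,1)
  {2,4,7,10}:  v_{2} + v_{4} + v_{7} + v_{10} = v_{9}  so sig = (4; 1)
  {2,4,5,7}:  v_{2} + v_{4} + v_{5} + v_{7} = 2·v_{9}  so sig = (4; 2)
  {2,3,4,6,10}:  v_{2} + v_{3} + v_{4} + v_{6} + v_{10} = 0  so sig = (5; —)
  {2,3,4,6,7}:  v_{2} + v_{3} + v_{4} + v_{6} + v_{7} = v_{1}  so sig = (5; 1)

Hence PRS(X_Σ) =
{ (2; —),  (2; 1) ×3,  (2; 1,1),  (2; 1,1,2) ×2,  (2; 1,1,3),  (3; 1),  (3; 1,1),  (4; 1),  (4; 2),  (5; —),  (5; 1) }


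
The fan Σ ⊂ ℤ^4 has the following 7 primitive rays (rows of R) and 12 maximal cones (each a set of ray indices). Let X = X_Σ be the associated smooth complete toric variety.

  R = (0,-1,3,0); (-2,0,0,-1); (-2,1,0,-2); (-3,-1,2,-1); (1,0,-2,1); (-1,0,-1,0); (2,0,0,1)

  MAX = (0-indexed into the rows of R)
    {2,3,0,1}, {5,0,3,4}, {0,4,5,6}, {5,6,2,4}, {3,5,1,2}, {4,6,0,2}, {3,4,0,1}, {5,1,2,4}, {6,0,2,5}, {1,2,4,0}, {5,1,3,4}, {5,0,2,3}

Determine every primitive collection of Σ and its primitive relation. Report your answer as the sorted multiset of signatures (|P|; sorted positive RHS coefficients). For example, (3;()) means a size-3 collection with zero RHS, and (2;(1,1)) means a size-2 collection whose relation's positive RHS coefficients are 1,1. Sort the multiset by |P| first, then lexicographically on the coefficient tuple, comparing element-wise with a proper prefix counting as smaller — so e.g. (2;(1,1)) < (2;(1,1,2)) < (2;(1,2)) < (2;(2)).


Σ has 5 primitive collections:

  P={1,6}:  v_{1} + v_{6} = 0  ⟹  sig = (2;())
  P={3,6}:  v_{3} + v_{6} = v_{0} + v_{5}  ⟹  sig = (2;(1,1))
  P={0,1,5}:  v_{0} + v_{1} + v_{5} = v_{3}  ⟹  sig = (3;(1))
  P={2,3,4}:  v_{2} + v_{3} + v_{4} = 2·v_{1}  ⟹  sig = (3;(2))
  P={0,2,4,5}:  v_{0} + v_{2} + v_{4} + v_{5} = v_{1}  ⟹  sig = (4;(1))

Hence PRS(X_Σ) =
{ (2;()),  (2;(1,1)),  (3;(1)),  (3;(2)),  (4;(1)) }


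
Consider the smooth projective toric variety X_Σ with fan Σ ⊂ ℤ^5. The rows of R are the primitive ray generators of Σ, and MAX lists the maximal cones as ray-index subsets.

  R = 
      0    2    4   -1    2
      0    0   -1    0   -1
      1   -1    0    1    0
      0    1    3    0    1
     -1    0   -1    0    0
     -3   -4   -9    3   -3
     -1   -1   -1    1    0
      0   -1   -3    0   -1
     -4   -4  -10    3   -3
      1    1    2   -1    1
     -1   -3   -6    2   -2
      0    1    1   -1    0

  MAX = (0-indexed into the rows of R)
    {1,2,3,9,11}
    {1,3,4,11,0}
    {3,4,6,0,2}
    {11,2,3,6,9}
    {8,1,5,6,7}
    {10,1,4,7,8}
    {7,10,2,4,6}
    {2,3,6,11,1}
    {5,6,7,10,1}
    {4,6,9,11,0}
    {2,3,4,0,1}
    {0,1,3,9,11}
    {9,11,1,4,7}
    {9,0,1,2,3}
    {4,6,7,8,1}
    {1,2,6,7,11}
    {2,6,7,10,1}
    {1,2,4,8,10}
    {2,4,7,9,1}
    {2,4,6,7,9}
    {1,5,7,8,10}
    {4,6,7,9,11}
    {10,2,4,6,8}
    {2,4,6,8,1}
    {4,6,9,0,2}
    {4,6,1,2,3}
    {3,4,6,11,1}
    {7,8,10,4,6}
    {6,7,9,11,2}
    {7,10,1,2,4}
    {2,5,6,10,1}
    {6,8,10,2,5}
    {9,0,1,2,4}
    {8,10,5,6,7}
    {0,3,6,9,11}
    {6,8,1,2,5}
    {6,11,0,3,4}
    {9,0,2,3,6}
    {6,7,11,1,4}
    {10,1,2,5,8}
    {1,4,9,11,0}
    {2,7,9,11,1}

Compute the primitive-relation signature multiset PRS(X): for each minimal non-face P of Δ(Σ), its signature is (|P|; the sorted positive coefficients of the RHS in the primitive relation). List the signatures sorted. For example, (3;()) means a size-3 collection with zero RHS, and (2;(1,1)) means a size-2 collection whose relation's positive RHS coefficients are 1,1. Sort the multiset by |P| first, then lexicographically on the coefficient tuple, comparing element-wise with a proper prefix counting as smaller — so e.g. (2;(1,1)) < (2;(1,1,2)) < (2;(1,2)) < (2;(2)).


|primitive collections| = 25. Relations:

  P = {3,7}:  v_{3} + v_{7} = 0  ⇒ sig = (2;())
  P = {4,5}:  v_{4} + v_{5} = v_{8}  ⇒ sig = (2;(1))
  P = {0,7}:  v_{0} + v_{7} = v_{4} + v_{9}  ⇒ sig = (2;(1,1))
  P = {5,9}:  v_{5} + v_{9} = v_{4} + v_{10}  ⇒ sig = (2;(1,1))
  P = {9,10}:  v_{9} + v_{10} = v_{2} + v_{4} + v_{7}  ⇒ sig = (2;(1,1,1))
  P = {10,11}:  v_{10} + v_{11} = v_{1} + v_{6} + v_{7}  ⇒ sig = (2;(1,1,1))
  P = {3,10}:  v_{3} + v_{10} = v_{1} + v_{2} + v_{4} + v_{6}  ⇒ sig = (2;(1,1,1,1))
  P = {0,5}:  v_{0} + v_{5} = v_{1} + v_{2} + 3·v_{4} + v_{6}  ⇒ sig = (2;(1,1,1,3))
  P = {0,8}:  v_{0} + v_{8} = v_{1} + v_{2} + 4·v_{4} + v_{6}  ⇒ sig = (2;(1,1,1,4))
  P = {5,11}:  v_{5} + v_{11} = 2·v_{1} + v_{4} + 2·v_{6} + v_{7}  ⇒ sig = (2;(1,1,2,2))
  P = {0,10}:  v_{0} + v_{10} = v_{2} + 2·v_{4}  ⇒ sig = (2;(1,2))
  P = {8,9}:  v_{8} + v_{9} = 2·v_{4} + v_{10}  ⇒ sig = (2;(1,2))
  P = {3,5}:  v_{3} + v_{5} = 2·v_{1} + v_{2} + 2·v_{4} + 2·v_{6}  ⇒ sig = (2;(1,2,2,2))
  P = {8,11}:  v_{8} + v_{11} = 2·v_{1} + 2·v_{4} + 2·v_{6} + v_{7}  ⇒ sig = (2;(1,2,2,2))
  P = {3,8}:  v_{3} + v_{8} = 2·v_{1} + v_{2} + 3·v_{4} + 2·v_{6}  ⇒ sig = (2;(1,2,2,3))
  P = {1,6,9}:  v_{1} + v_{6} + v_{9} = 0  ⇒ sig = (3;())
  P = {2,4,11}:  v_{2} + v_{4} + v_{11} = 0  ⇒ sig = (3;())
  P = {3,4,9}:  v_{3} + v_{4} + v_{9} = v_{0}  ⇒ sig = (3;(1))
  P = {0,1,6}:  v_{0} + v_{1} + v_{6} = v_{3} + v_{4}  ⇒ sig = (3;(1,1))
  P = {0,2,11}:  v_{0} + v_{2} + v_{11} = v_{3} + v_{9}  ⇒ sig = (3;(1,1))
  P = {2,7,8}:  v_{2} + v_{7} + v_{8} = v_{4} + 2·v_{10}  ⇒ sig = (3;(1,2))
  P = {2,5,7}:  v_{2} + v_{5} + v_{7} = 2·v_{10}  ⇒ sig = (3;(2))
  P = {1,4,6,10}:  v_{1} + v_{4} + v_{6} + v_{10} = v_{5}  ⇒ sig = (4;(1))
  P = {1,6,8,10}:  v_{1} + v_{6} + v_{8} + v_{10} = 2·v_{5}  ⇒ sig = (4;(2))
  P = {1,2,4,6,7}:  v_{1} + v_{2} + v_{4} + v_{6} + v_{7} = v_{10}  ⇒ sig = (5;(1))

Hence PRS(X_Σ) =
    (2;())
    (2;(1))
    (2;(1,1))
    (2;(1,1))
    (2;(1,1,1))
    (2;(1,1,1))
    (2;(1,1,1,1))
    (2;(1,1,1,3))
    (2;(1,1,1,4))
    (2;(1,1,2,2))
    (2;(1,2))
    (2;(1,2))
    (2;(1,2,2,2))
    (2;(1,2,2,2))
    (2;(1,2,2,3))
    (3;())
    (3;())
    (3;(1))
    (3;(1,1))
    (3;(1,1))
    (3;(1,2))
    (3;(2))
    (4;(1))
    (4;(2))
    (5;(1))


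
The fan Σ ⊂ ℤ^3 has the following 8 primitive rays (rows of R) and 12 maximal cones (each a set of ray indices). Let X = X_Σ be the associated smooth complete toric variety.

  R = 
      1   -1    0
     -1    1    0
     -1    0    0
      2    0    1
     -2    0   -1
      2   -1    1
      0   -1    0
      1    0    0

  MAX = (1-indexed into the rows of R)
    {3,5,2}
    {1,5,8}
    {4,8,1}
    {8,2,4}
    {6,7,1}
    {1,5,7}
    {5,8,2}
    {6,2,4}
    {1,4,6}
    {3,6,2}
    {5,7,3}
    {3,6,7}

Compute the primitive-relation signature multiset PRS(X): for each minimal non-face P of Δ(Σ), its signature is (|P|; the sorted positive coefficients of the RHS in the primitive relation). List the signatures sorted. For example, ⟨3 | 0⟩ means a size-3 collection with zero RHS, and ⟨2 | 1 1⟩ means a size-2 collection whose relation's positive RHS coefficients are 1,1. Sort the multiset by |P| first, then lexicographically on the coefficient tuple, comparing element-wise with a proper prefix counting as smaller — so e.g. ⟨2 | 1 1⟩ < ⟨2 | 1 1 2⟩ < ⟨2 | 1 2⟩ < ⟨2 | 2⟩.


Primitive collections (10):

  • {1,2}:  v_{1} + v_{2} = 0 ; sig = ⟨2 | 0⟩
  • {3,8}:  v_{3} + v_{8} = 0 ; sig = ⟨2 | 0⟩
  • {4,5}:  v_{4} + v_{5} = 0 ; sig = ⟨2 | 0⟩
  • {1,3}:  v_{1} + v_{3} = v_{7} ; sig = ⟨2 | 1⟩
  • {2,7}:  v_{2} + v_{7} = v_{3} ; sig = ⟨2 | 1⟩
  • {4,7}:  v_{4} + v_{7} = v_{6} ; sig = ⟨2 | 1⟩
  • {5,6}:  v_{5} + v_{6} = v_{7} ; sig = ⟨2 | 1⟩
  • {7,8}:  v_{7} + v_{8} = v_{1} ; sig = ⟨2 | 1⟩
  • {3,4}:  v_{3} + v_{4} = v_{2} + v_{6} ; sig = ⟨2 | 1 1⟩
  • {6,8}:  v_{6} + v_{8} = v_{1} + v_{4} ; sig = ⟨2 | 1 1⟩

Hence PRS(X_Σ) =
    ⟨2 | 0⟩
    ⟨2 | 0⟩
    ⟨2 | 0⟩
    ⟨2 | 1⟩
    ⟨2 | 1⟩
    ⟨2 | 1⟩
    ⟨2 | 1⟩
    ⟨2 | 1⟩
    ⟨2 | 1 1⟩
    ⟨2 | 1 1⟩


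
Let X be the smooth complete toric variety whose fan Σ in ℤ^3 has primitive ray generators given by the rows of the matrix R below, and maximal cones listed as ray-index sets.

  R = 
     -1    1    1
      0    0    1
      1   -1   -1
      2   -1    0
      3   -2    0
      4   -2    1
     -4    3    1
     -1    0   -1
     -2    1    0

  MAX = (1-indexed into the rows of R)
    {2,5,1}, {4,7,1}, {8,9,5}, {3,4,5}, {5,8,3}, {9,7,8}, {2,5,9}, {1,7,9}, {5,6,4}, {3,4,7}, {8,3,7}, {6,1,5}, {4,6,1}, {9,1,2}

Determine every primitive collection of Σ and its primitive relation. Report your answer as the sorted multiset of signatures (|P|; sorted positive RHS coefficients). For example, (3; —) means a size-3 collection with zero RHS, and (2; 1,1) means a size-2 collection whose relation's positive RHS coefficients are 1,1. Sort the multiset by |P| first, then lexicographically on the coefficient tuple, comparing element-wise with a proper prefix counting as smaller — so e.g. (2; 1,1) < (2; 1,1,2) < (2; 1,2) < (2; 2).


Σ has 17 primitive collections:

  P={1,3}:  v_{1} + v_{3} = 0 — sig = (2; —)
  P={4,9}:  v_{4} + v_{9} = 0 — sig = (2; —)
  P={1,8}:  v_{1} + v_{8} = v_{9} — sig = (2; 1)
  P={3,9}:  v_{3} + v_{9} = v_{8} — sig = (2; 1)
  P={4,8}:  v_{4} + v_{8} = v_{3} — sig = (2; 1)
  P={5,7}:  v_{5} + v_{7} = v_{1} — sig = (2; 1)
  P={6,8}:  v_{6} + v_{8} = v_{5} — sig = (2; 1)
  P={2,3}:  v_{2} + v_{3} = v_{5} + v_{9} — sig = (2; 1,1)
  P={2,4}:  v_{2} + v_{4} = v_{1} + v_{5} — sig = (2; 1,1)
  P={3,6}:  v_{3} + v_{6} = v_{4} + v_{5} — sig = (2; 1,1)
  P={6,9}:  v_{6} + v_{9} = v_{1} + v_{5} — sig = (2; 1,1)
  P={2,7}:  v_{2} + v_{7} = 2·v_{1} + v_{9} — sig = (2; 1,2)
  P={2,8}:  v_{2} + v_{8} = v_{5} + 2·v_{9} — sig = (2; 1,2)
  P={6,7}:  v_{6} + v_{7} = 2·v_{1} + v_{4} — sig = (2; 1,2)
  P={2,6}:  v_{2} + v_{6} = 2·v_{1} + 2·v_{5} — sig = (2; 2,2)
  P={1,4,5}:  v_{1} + v_{4} + v_{5} = v_{6} — sig = (3; 1)
  P={1,5,9}:  v_{1} + v_{5} + v_{9} = v_{2} — sig = (3; 1)

Hence PRS(X_Σ) =
    (2; —)
    (2; —)
    (2; 1)
    (2; 1)
    (2; 1)
    (2; 1)
    (2; 1)
    (2; 1,1)
    (2; 1,1)
    (2; 1,1)
    (2; 1,1)
    (2; 1,2)
    (2; 1,2)
    (2; 1,2)
    (2; 2,2)
    (3; 1)
    (3; 1)


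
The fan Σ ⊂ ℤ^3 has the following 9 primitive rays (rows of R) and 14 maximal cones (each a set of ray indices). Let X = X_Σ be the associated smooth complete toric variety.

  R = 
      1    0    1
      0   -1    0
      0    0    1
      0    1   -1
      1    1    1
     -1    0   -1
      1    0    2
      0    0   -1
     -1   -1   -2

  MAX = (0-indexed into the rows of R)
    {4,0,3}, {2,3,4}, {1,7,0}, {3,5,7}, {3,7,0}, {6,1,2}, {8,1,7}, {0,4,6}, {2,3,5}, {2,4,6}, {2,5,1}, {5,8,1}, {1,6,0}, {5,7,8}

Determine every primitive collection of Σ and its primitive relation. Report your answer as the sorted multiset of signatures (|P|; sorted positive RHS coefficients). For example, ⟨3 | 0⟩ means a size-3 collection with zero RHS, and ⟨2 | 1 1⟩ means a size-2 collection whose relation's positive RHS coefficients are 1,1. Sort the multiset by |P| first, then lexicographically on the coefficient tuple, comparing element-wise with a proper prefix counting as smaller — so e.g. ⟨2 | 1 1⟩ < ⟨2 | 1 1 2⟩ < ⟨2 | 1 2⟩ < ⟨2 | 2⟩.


|primitive collections| = 16. Relations:

  P = {0,5}:  v_{0} + v_{5} = 0  ⇒ sig = ⟨2 | 0⟩
  P = {2,7}:  v_{2} + v_{7} = 0  ⇒ sig = ⟨2 | 0⟩
  P = {0,2}:  v_{0} + v_{2} = v_{6}  ⇒ sig = ⟨2 | 1⟩
  P = {1,3}:  v_{1} + v_{3} = v_{7}  ⇒ sig = ⟨2 | 1⟩
  P = {1,4}:  v_{1} + v_{4} = v_{0}  ⇒ sig = ⟨2 | 1⟩
  P = {3,6}:  v_{3} + v_{6} = v_{4}  ⇒ sig = ⟨2 | 1⟩
  P = {4,8}:  v_{4} + v_{8} = v_{7}  ⇒ sig = ⟨2 | 1⟩
  P = {5,6}:  v_{5} + v_{6} = v_{2}  ⇒ sig = ⟨2 | 1⟩
  P = {6,7}:  v_{6} + v_{7} = v_{0}  ⇒ sig = ⟨2 | 1⟩
  P = {6,8}:  v_{6} + v_{8} = v_{1}  ⇒ sig = ⟨2 | 1⟩
  P = {0,8}:  v_{0} + v_{8} = v_{1} + v_{7}  ⇒ sig = ⟨2 | 1 1⟩
  P = {2,8}:  v_{2} + v_{8} = v_{1} + v_{5}  ⇒ sig = ⟨2 | 1 1⟩
  P = {4,5}:  v_{4} + v_{5} = v_{2} + v_{3}  ⇒ sig = ⟨2 | 1 1⟩
  P = {4,7}:  v_{4} + v_{7} = v_{0} + v_{3}  ⇒ sig = ⟨2 | 1 1⟩
  P = {3,8}:  v_{3} + v_{8} = v_{5} + 2·v_{7}  ⇒ sig = ⟨2 | 1 2⟩
  P = {1,5,7}:  v_{1} + v_{5} + v_{7} = v_{8}  ⇒ sig = ⟨3 | 1⟩

so the primitive-relation signature multiset is
[⟨2 | 0⟩, ⟨2 | 0⟩, ⟨2 | 1⟩, ⟨2 | 1⟩, ⟨2 | 1⟩, ⟨2 | 1⟩, ⟨2 | 1⟩, ⟨2 | 1⟩, ⟨2 | 1⟩, ⟨2 | 1⟩, ⟨2 | 1 1⟩, ⟨2 | 1 1⟩, ⟨2 | 1 1⟩, ⟨2 | 1 1⟩, ⟨2 | 1 2⟩, ⟨3 | 1⟩]


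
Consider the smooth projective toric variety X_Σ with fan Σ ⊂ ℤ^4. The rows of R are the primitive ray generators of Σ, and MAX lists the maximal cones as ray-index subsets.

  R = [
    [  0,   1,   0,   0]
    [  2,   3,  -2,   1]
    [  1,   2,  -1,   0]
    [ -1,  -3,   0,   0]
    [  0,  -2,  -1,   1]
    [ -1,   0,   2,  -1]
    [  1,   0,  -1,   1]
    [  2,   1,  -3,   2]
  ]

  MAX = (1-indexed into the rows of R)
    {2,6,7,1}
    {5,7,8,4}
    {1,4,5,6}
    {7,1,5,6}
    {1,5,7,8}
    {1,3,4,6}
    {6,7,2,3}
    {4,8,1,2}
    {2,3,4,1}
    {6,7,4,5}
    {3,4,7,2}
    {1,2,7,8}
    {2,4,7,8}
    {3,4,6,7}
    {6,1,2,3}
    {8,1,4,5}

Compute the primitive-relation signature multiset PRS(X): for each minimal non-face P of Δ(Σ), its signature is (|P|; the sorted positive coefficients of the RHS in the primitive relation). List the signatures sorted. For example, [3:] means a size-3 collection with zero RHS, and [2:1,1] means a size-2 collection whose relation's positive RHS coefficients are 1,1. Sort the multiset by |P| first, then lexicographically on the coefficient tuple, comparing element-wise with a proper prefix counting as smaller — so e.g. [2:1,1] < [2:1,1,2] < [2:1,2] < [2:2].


7 minimal non-faces of Δ(Σ) (on 8 rays):

  P={2,5}:  v_{2} + v_{5} = v_{8}  ⇒ sig = [2:1]
  P={3,5}:  v_{3} + v_{5} = v_{2} + v_{4}  ⇒ sig = [2:1,1]
  P={6,8}:  v_{6} + v_{8} = v_{1} + v_{7}  ⇒ sig = [2:1,1]
  P={3,8}:  v_{3} + v_{8} = 2·v_{2} + v_{4}  ⇒ sig = [2:1,2]
  P={2,4,6}:  v_{2} + v_{4} + v_{6} = 0  ⇒ sig = [3:]
  P={1,3,7}:  v_{1} + v_{3} + v_{7} = v_{2}  ⇒ sig = [3:1]
  P={1,4,7}:  v_{1} + v_{4} + v_{7} = v_{5}  ⇒ sig = [3:1]

Hence PRS(X_Σ) =
[[2:1], [2:1,1], [2:1,1], [2:1,2], [3:], [3:1], [3:1]]


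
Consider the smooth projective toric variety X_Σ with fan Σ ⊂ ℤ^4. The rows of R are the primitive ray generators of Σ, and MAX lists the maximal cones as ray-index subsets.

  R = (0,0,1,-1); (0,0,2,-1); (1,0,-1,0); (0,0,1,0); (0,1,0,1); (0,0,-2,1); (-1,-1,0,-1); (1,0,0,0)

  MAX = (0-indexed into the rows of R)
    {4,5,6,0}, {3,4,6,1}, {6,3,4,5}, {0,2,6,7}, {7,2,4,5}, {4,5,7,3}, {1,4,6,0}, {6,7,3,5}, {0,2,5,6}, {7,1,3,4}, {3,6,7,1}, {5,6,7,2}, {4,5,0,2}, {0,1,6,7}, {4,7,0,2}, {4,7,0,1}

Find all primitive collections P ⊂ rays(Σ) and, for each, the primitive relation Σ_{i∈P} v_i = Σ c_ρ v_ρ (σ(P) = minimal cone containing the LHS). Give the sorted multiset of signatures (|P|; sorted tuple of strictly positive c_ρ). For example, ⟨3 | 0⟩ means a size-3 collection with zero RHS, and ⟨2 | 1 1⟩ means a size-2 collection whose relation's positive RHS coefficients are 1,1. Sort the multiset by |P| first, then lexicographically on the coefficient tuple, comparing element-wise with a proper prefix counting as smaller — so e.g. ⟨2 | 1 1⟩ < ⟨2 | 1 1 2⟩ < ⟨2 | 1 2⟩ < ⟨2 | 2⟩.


Primitive collections (7):

  • {1,5}:  v_{1} + v_{5} = 0  ⟹  sig = ⟨2 | 0⟩
  • {0,3}:  v_{0} + v_{3} = v_{1}  ⟹  sig = ⟨2 | 1⟩
  • {2,3}:  v_{2} + v_{3} = v_{7}  ⟹  sig = ⟨2 | 1⟩
  • {1,2}:  v_{1} + v_{2} = v_{0} + v_{7}  ⟹  sig = ⟨2 | 1 1⟩
  • {4,6,7}:  v_{4} + v_{6} + v_{7} = 0  ⟹  sig = ⟨3 | 0⟩
  • {0,5,7}:  v_{0} + v_{5} + v_{7} = v_{2}  ⟹  sig = ⟨3 | 1⟩
  • {2,4,6}:  v_{2} + v_{4} + v_{6} = v_{0} + v_{5}  ⟹  sig = ⟨3 | 1 1⟩

Signatures (|P|; sorted positive RHS coefficients), sorted:
    |P|=2: 4 collections, coeffs (), (1), (1), (1,1)
    |P|=3: 3 collections, coeffs (), (1), (1,1)


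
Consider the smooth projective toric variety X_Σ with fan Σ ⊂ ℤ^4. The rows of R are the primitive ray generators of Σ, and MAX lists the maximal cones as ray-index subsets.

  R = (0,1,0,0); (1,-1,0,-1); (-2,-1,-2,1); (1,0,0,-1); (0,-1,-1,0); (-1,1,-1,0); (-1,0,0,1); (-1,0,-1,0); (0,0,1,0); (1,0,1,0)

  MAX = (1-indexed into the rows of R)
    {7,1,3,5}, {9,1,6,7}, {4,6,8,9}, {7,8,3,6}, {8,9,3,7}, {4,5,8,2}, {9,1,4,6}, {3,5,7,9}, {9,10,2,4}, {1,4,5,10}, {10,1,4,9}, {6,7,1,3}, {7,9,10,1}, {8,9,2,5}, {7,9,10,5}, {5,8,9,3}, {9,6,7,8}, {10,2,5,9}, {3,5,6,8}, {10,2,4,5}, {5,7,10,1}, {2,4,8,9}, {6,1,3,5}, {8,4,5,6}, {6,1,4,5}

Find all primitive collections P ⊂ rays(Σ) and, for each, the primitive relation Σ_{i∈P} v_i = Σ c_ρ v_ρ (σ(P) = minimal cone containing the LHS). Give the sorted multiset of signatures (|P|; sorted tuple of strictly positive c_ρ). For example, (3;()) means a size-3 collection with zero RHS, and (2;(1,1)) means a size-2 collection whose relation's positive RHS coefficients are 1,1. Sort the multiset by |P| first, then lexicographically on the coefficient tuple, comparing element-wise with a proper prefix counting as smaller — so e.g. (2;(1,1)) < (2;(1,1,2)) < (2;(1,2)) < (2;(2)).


17 minimal non-faces of Δ(Σ) (on 10 rays):

  • {4,7}:  v_{4} + v_{7} = 0  ⇒ sig = (2;())
  • {8,10}:  v_{8} + v_{10} = 0  ⇒ sig = (2;())
  • {1,2}:  v_{1} + v_{2} = v_{4}  ⇒ sig = (2;(1))
  • {1,8}:  v_{1} + v_{8} = v_{6}  ⇒ sig = (2;(1))
  • {6,10}:  v_{6} + v_{10} = v_{1}  ⇒ sig = (2;(1))
  • {2,6}:  v_{2} + v_{6} = v_{4} + v_{8}  ⇒ sig = (2;(1,1))
  • {2,7}:  v_{2} + v_{7} = v_{5} + v_{9}  ⇒ sig = (2;(1,1))
  • {3,4}:  v_{3} + v_{4} = v_{5} + v_{8}  ⇒ sig = (2;(1,1))
  • {3,10}:  v_{3} + v_{10} = v_{5} + v_{7}  ⇒ sig = (2;(1,1))
  • {2,3}:  v_{2} + v_{3} = 2·v_{5} + v_{8} + v_{9}  ⇒ sig = (2;(1,1,2))
  • {1,5,9}:  v_{1} + v_{5} + v_{9} = 0  ⇒ sig = (3;())
  • {4,5,9}:  v_{4} + v_{5} + v_{9} = v_{2}  ⇒ sig = (3;(1))
  • {5,6,9}:  v_{5} + v_{6} + v_{9} = v_{8}  ⇒ sig = (3;(1))
  • {5,7,8}:  v_{5} + v_{7} + v_{8} = v_{3}  ⇒ sig = (3;(1))
  • {1,3,9}:  v_{1} + v_{3} + v_{9} = v_{7} + v_{8}  ⇒ sig = (3;(1,1))
  • {5,6,7}:  v_{5} + v_{6} + v_{7} = v_{1} + v_{3}  ⇒ sig = (3;(1,1))
  • {3,6,9}:  v_{3} + v_{6} + v_{9} = v_{7} + 2·v_{8}  ⇒ sig = (3;(1,2))

Hence PRS(X_Σ) =
[(2;()), (2;()), (2;(1)), (2;(1)), (2;(1)), (2;(1,1)), (2;(1,1)), (2;(1,1)), (2;(1,1)), (2;(1,1,2)), (3;()), (3;(1)), (3;(1)), (3;(1)), (3;(1,1)), (3;(1,1)), (3;(1,2))]
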